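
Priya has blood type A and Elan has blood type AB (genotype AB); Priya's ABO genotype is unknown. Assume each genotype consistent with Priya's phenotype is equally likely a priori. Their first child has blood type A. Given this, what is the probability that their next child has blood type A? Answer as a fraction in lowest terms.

Possible genotypes: Priya ∈ {AA, AO}; Elan ∈ {AB}.
Weight each parental genotype pair by prior × P(type-A child):
  AA × AB: posterior weight 1/2; P(next child type A) = 1/2.
  AO × AB: posterior weight 1/2; P(next child type A) = 1/2.
Weighted sum = 1/2.

1/2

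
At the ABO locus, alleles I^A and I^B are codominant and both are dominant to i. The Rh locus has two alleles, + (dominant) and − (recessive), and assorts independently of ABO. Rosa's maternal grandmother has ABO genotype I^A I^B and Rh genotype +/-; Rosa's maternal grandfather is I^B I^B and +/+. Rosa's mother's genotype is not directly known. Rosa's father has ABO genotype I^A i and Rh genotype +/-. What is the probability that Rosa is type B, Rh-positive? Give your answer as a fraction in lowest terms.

Rosa's mother's ABO genotype from I^A I^B × I^B I^B: 1/2 I^A I^B, 1/2 I^B I^B.
Crossing each possibility with the father I^A i and summing P(type B): 1/2·1/4 + 1/2·1/2 = 3/8.
Similarly for Rh via the mother's Rh distribution: P(Rh+) = 7/8.
Independent loci: 3/8 × 7/8 = 21/64.

21/64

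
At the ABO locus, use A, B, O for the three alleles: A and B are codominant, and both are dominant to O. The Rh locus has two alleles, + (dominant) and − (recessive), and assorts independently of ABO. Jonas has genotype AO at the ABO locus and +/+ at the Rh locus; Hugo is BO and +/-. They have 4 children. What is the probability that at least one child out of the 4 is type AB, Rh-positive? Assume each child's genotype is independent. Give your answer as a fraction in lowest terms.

175/256

ABO cross AO × BO → 1/4 O, 1/4 A, 1/4 B, 1/4 AB.
Rh cross +/+ × +/- → 1 Rh+; so P(type AB, Rh-positive) = 1/4 × 1 = 1/4 per child.
P(none) = (3/4)^4 = 81/256; P(at least one) = 1 − 81/256 = 175/256.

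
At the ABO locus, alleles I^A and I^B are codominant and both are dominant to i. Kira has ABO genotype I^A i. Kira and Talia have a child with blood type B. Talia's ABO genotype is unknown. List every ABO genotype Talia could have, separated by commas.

I^A I^B, I^B I^B, I^B i

For each candidate genotype of Talia, check whether crossing it with I^A i can produce every observed child phenotype.
  I^A I^A → possible child types {A} ✗
  I^A I^B → possible child types {A, B, AB} ✓
  I^A i → possible child types {O, A} ✗
  I^B I^B → possible child types {B, AB} ✓
  I^B i → possible child types {O, A, B, AB} ✓
  i i → possible child types {O, A} ✗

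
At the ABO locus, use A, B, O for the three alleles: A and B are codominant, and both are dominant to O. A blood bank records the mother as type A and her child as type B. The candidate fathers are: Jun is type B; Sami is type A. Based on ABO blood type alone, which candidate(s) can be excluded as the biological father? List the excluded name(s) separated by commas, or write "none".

A candidate is excluded only if no genotype consistent with his phenotype could produce a type B child with a type A mother.
Sami (type A): no genotype consistent with that phenotype can produce a type-B child with a type-A mother.

Sami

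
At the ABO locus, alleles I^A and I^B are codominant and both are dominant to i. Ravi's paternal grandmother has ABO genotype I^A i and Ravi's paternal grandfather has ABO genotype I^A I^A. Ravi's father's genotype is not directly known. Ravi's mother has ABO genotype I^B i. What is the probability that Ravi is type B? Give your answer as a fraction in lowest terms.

1/8

Ravi's father's ABO genotype from I^A i × I^A I^A: 1/2 I^A I^A, 1/2 I^A i.
Crossing each possibility with the mother I^B i and summing P(type B): 1/2·0 + 1/2·1/4 = 1/8.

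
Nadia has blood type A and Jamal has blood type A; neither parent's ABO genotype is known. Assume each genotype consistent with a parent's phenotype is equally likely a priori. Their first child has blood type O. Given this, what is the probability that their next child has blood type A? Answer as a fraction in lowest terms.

3/4

Possible genotypes: Nadia ∈ {I^A I^A, I^A i}; Jamal ∈ {I^A I^A, I^A i}.
Weight each parental genotype pair by prior × P(type-O child):
  I^A i × I^A i: posterior weight 1; P(next child type A) = 3/4.
Weighted sum = 3/4.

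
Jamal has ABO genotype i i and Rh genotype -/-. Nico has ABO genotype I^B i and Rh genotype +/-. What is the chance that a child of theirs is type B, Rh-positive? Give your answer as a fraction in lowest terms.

1/4

ABO cross i i × I^B i → offspring phenotypes: 1/2 O, 1/2 B.
Rh cross -/- × +/- → 1/2 Rh+, 1/2 Rh-.
Independent loci: P(type B, Rh-positive) = 1/2 × 1/2 = 1/4.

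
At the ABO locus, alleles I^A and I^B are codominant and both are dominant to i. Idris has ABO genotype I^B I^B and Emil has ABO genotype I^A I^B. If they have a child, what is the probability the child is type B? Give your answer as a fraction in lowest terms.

ABO cross I^B I^B × I^A I^B → offspring phenotypes: 1/2 B, 1/2 AB.
So P(type B) = 1/2.

1/2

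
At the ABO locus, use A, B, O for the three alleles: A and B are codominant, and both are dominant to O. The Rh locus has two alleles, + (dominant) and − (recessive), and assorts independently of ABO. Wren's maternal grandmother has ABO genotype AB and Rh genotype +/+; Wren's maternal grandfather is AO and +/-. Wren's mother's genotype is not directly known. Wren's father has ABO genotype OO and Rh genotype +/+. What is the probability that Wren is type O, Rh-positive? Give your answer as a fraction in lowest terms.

1/4

Wren's mother's ABO genotype from AB × AO: 1/4 AA, 1/4 AB, 1/4 AO, 1/4 BO.
Crossing each possibility with the father OO and summing P(type O): 1/4·0 + 1/4·0 + 1/4·1/2 + 1/4·1/2 = 1/4.
Similarly for Rh via the mother's Rh distribution: P(Rh+) = 1.
Independent loci: 1/4 × 1 = 1/4.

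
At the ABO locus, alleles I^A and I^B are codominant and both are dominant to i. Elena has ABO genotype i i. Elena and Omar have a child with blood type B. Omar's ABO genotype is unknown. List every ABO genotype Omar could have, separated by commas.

I^A I^B, I^B I^B, I^B i

For each candidate genotype of Omar, check whether crossing it with i i can produce every observed child phenotype.
  I^A I^A → possible child types {A} ✗
  I^A I^B → possible child types {A, B} ✓
  I^A i → possible child types {O, A} ✗
  I^B I^B → possible child types {B} ✓
  I^B i → possible child types {O, B} ✓
  i i → possible child types {O} ✗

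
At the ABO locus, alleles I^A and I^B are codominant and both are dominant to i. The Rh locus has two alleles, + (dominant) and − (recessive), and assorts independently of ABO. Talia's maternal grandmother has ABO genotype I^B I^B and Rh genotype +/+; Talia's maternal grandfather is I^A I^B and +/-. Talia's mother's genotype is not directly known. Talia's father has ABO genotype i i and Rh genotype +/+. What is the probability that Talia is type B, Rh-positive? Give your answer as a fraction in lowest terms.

3/4

Talia's mother's ABO genotype from I^B I^B × I^A I^B: 1/2 I^A I^B, 1/2 I^B I^B.
Crossing each possibility with the father i i and summing P(type B): 1/2·1/2 + 1/2·1 = 3/4.
Similarly for Rh via the mother's Rh distribution: P(Rh+) = 1.
Independent loci: 3/4 × 1 = 3/4.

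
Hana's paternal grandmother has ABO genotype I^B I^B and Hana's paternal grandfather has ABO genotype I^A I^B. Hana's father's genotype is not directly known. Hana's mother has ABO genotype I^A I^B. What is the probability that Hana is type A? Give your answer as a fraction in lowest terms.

1/8

Hana's father's ABO genotype from I^B I^B × I^A I^B: 1/2 I^A I^B, 1/2 I^B I^B.
Crossing each possibility with the mother I^A I^B and summing P(type A): 1/2·1/4 + 1/2·0 = 1/8.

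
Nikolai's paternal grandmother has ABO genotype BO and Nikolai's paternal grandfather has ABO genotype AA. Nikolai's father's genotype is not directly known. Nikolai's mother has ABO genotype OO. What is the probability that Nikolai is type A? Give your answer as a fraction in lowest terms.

1/2

Nikolai's father's ABO genotype from BO × AA: 1/2 AB, 1/2 AO.
Crossing each possibility with the mother OO and summing P(type A): 1/2·1/2 + 1/2·1/2 = 1/2.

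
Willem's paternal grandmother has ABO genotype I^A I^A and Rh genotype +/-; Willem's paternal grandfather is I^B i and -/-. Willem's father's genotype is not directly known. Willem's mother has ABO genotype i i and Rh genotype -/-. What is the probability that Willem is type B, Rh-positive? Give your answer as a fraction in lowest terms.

1/16

Willem's father's ABO genotype from I^A I^A × I^B i: 1/2 I^A I^B, 1/2 I^A i.
Crossing each possibility with the mother i i and summing P(type B): 1/2·1/2 + 1/2·0 = 1/4.
Similarly for Rh via the father's Rh distribution: P(Rh+) = 1/4.
Independent loci: 1/4 × 1/4 = 1/16.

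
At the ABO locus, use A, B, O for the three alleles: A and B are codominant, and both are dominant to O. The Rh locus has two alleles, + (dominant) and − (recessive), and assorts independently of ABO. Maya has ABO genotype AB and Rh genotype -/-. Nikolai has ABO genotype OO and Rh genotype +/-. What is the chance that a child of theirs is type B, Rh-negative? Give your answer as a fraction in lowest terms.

1/4

ABO cross AB × OO → offspring phenotypes: 1/2 A, 1/2 B.
Rh cross -/- × +/- → 1/2 Rh+, 1/2 Rh-.
Independent loci: P(type B, Rh-negative) = 1/2 × 1/2 = 1/4.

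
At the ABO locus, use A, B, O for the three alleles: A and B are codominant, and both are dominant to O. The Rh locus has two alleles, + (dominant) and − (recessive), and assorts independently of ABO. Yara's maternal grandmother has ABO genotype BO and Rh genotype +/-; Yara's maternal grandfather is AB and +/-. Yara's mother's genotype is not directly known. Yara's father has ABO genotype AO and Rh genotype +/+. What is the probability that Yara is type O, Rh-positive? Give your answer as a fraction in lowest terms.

1/8

Yara's mother's ABO genotype from BO × AB: 1/4 AB, 1/4 AO, 1/4 BB, 1/4 BO.
Crossing each possibility with the father AO and summing P(type O): 1/4·0 + 1/4·1/4 + 1/4·0 + 1/4·1/4 = 1/8.
Similarly for Rh via the mother's Rh distribution: P(Rh+) = 1.
Independent loci: 1/8 × 1 = 1/8.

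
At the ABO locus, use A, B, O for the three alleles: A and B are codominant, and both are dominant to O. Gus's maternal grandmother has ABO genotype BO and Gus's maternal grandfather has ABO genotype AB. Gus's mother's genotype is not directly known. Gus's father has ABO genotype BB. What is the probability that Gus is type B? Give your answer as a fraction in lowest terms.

3/4

Gus's mother's ABO genotype from BO × AB: 1/4 AB, 1/4 AO, 1/4 BB, 1/4 BO.
Crossing each possibility with the father BB and summing P(type B): 1/4·1/2 + 1/4·1/2 + 1/4·1 + 1/4·1 = 3/4.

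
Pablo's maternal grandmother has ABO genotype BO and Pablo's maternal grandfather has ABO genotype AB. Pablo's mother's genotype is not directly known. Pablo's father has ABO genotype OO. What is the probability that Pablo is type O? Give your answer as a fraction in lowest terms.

Pablo's mother's ABO genotype from BO × AB: 1/4 AB, 1/4 AO, 1/4 BB, 1/4 BO.
Crossing each possibility with the father OO and summing P(type O): 1/4·0 + 1/4·1/2 + 1/4·0 + 1/4·1/2 = 1/4.

1/4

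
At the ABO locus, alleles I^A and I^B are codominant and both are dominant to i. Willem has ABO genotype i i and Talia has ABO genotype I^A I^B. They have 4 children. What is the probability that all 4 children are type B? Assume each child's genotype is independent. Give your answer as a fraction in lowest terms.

ABO cross i i × I^A I^B → 1/2 A, 1/2 B.
So P(type B) = 1/2 per child.
All 4 independent: (1/2)^4 = 1/16.

1/16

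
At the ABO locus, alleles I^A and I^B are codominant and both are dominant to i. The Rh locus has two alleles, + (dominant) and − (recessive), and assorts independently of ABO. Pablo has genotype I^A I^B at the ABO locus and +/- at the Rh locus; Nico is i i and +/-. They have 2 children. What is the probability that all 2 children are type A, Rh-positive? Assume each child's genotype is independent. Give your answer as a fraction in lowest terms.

9/64

ABO cross I^A I^B × i i → 1/2 A, 1/2 B.
Rh cross +/- × +/- → 3/4 Rh+, 1/4 Rh-; so P(type A, Rh-positive) = 1/2 × 3/4 = 3/8 per child.
All 2 independent: (3/8)^2 = 9/64.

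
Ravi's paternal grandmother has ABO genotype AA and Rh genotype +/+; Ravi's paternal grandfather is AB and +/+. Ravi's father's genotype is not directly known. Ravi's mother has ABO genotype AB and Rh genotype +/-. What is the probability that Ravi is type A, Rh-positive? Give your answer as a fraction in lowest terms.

Ravi's father's ABO genotype from AA × AB: 1/2 AA, 1/2 AB.
Crossing each possibility with the mother AB and summing P(type A): 1/2·1/2 + 1/2·1/4 = 3/8.
Similarly for Rh via the father's Rh distribution: P(Rh+) = 1.
Independent loci: 3/8 × 1 = 3/8.

3/8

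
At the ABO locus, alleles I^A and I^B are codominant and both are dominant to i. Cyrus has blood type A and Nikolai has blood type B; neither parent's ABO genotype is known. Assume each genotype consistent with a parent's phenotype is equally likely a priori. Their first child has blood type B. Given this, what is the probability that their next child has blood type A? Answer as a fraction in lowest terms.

Possible genotypes: Cyrus ∈ {I^A I^A, I^A i}; Nikolai ∈ {I^B I^B, I^B i}.
Weight each parental genotype pair by prior × P(type-B child):
  I^A i × I^B I^B: posterior weight 2/3; P(next child type A) = 0.
  I^A i × I^B i: posterior weight 1/3; P(next child type A) = 1/4.
Weighted sum = 1/12.

1/12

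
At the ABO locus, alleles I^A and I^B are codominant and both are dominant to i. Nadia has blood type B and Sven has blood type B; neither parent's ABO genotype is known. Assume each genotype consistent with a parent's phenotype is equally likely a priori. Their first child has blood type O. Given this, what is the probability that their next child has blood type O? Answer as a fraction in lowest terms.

Possible genotypes: Nadia ∈ {I^B I^B, I^B i}; Sven ∈ {I^B I^B, I^B i}.
Weight each parental genotype pair by prior × P(type-O child):
  I^B i × I^B i: posterior weight 1; P(next child type O) = 1/4.
Weighted sum = 1/4.

1/4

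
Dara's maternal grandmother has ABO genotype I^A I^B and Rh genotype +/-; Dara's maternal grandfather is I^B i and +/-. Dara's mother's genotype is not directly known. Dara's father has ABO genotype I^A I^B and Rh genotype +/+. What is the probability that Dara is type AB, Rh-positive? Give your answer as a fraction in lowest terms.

Dara's mother's ABO genotype from I^A I^B × I^B i: 1/4 I^A I^B, 1/4 I^A i, 1/4 I^B I^B, 1/4 I^B i.
Crossing each possibility with the father I^A I^B and summing P(type AB): 1/4·1/2 + 1/4·1/4 + 1/4·1/2 + 1/4·1/4 = 3/8.
Similarly for Rh via the mother's Rh distribution: P(Rh+) = 1.
Independent loci: 3/8 × 1 = 3/8.

3/8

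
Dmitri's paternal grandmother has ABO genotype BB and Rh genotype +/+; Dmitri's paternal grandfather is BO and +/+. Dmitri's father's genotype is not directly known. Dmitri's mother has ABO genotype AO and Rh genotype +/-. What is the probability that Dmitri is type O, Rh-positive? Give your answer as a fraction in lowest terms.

1/8

Dmitri's father's ABO genotype from BB × BO: 1/2 BB, 1/2 BO.
Crossing each possibility with the mother AO and summing P(type O): 1/2·0 + 1/2·1/4 = 1/8.
Similarly for Rh via the father's Rh distribution: P(Rh+) = 1.
Independent loci: 1/8 × 1 = 1/8.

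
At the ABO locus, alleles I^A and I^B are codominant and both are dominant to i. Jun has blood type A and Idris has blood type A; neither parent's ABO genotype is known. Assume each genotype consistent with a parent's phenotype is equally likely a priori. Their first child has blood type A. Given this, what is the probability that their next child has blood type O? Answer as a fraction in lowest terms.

Possible genotypes: Jun ∈ {I^A I^A, I^A i}; Idris ∈ {I^A I^A, I^A i}.
Weight each parental genotype pair by prior × P(type-A child):
  I^A I^A × I^A I^A: posterior weight 4/15; P(next child type O) = 0.
  I^A I^A × I^A i: posterior weight 4/15; P(next child type O) = 0.
  I^A i × I^A I^A: posterior weight 4/15; P(next child type O) = 0.
  I^A i × I^A i: posterior weight 1/5; P(next child type O) = 1/4.
Weighted sum = 1/20.

1/20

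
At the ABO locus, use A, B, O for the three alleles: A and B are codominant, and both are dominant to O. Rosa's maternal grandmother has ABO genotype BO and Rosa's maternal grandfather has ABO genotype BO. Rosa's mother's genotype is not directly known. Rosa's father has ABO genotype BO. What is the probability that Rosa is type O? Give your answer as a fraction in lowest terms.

1/4

Rosa's mother's ABO genotype from BO × BO: 1/4 BB, 1/2 BO, 1/4 OO.
Crossing each possibility with the father BO and summing P(type O): 1/4·0 + 1/2·1/4 + 1/4·1/2 = 1/4.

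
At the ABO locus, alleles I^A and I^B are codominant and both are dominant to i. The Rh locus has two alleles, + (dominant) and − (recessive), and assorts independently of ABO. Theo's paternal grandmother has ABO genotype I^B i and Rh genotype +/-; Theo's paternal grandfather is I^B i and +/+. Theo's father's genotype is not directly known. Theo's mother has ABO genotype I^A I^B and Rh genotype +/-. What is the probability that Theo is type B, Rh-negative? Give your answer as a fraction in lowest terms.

Theo's father's ABO genotype from I^B i × I^B i: 1/4 I^B I^B, 1/2 I^B i, 1/4 i i.
Crossing each possibility with the mother I^A I^B and summing P(type B): 1/4·1/2 + 1/2·1/2 + 1/4·1/2 = 1/2.
Similarly for Rh via the father's Rh distribution: P(Rh-) = 1/8.
Independent loci: 1/2 × 1/8 = 1/16.

1/16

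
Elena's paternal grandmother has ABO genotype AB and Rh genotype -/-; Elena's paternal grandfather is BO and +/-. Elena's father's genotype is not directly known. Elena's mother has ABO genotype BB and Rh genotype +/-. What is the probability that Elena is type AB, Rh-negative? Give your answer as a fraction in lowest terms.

3/32

Elena's father's ABO genotype from AB × BO: 1/4 AB, 1/4 AO, 1/4 BB, 1/4 BO.
Crossing each possibility with the mother BB and summing P(type AB): 1/4·1/2 + 1/4·1/2 + 1/4·0 + 1/4·0 = 1/4.
Similarly for Rh via the father's Rh distribution: P(Rh-) = 3/8.
Independent loci: 1/4 × 3/8 = 3/32.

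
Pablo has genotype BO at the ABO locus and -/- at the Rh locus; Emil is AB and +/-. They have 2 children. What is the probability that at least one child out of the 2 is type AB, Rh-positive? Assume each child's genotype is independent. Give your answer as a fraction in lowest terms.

15/64

ABO cross BO × AB → 1/4 A, 1/2 B, 1/4 AB.
Rh cross -/- × +/- → 1/2 Rh+, 1/2 Rh-; so P(type AB, Rh-positive) = 1/4 × 1/2 = 1/8 per child.
P(none) = (7/8)^2 = 49/64; P(at least one) = 1 − 49/64 = 15/64.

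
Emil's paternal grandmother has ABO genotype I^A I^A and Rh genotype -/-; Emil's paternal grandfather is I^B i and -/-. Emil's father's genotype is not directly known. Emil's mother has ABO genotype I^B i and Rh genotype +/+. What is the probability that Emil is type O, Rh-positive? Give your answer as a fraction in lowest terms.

1/8

Emil's father's ABO genotype from I^A I^A × I^B i: 1/2 I^A I^B, 1/2 I^A i.
Crossing each possibility with the mother I^B i and summing P(type O): 1/2·0 + 1/2·1/4 = 1/8.
Similarly for Rh via the father's Rh distribution: P(Rh+) = 1.
Independent loci: 1/8 × 1 = 1/8.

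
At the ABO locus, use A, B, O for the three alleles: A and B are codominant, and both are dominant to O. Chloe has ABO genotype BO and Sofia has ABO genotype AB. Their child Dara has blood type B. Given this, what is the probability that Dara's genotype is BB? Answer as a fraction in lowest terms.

1/2

Cross BO × AB → 1/4 AB, 1/4 AO, 1/4 BB, 1/4 BO.
Type-B genotypes among offspring: BB (1/4), BO (1/4); total 1/2.
P(BB | type B) = (1/4) / (1/2) = 1/2.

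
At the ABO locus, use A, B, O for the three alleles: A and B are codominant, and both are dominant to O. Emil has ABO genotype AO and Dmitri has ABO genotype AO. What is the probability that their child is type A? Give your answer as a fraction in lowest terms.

ABO cross AO × AO → offspring phenotypes: 1/4 O, 3/4 A.
So P(type A) = 3/4.

3/4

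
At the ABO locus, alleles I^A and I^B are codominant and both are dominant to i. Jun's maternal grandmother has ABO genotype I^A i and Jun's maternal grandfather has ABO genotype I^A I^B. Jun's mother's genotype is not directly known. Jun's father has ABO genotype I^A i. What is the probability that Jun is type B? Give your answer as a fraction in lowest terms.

1/8

Jun's mother's ABO genotype from I^A i × I^A I^B: 1/4 I^A I^A, 1/4 I^A I^B, 1/4 I^A i, 1/4 I^B i.
Crossing each possibility with the father I^A i and summing P(type B): 1/4·0 + 1/4·1/4 + 1/4·0 + 1/4·1/4 = 1/8.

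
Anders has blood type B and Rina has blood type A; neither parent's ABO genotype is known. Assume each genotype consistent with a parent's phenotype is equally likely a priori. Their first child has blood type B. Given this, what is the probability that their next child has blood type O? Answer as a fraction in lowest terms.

Possible genotypes: Anders ∈ {BB, BO}; Rina ∈ {AA, AO}.
Weight each parental genotype pair by prior × P(type-B child):
  BB × AO: posterior weight 2/3; P(next child type O) = 0.
  BO × AO: posterior weight 1/3; P(next child type O) = 1/4.
Weighted sum = 1/12.

1/12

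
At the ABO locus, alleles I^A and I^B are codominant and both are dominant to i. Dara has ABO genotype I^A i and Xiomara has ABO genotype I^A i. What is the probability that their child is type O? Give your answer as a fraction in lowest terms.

ABO cross I^A i × I^A i → offspring phenotypes: 1/4 O, 3/4 A.
So P(type O) = 1/4.

1/4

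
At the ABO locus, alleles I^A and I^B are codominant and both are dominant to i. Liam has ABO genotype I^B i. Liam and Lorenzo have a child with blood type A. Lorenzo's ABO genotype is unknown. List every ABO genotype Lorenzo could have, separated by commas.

For each candidate genotype of Lorenzo, check whether crossing it with I^B i can produce every observed child phenotype.
  I^A I^A → possible child types {A, AB} ✓
  I^A I^B → possible child types {A, B, AB} ✓
  I^A i → possible child types {O, A, B, AB} ✓
  I^B I^B → possible child types {B} ✗
  I^B i → possible child types {O, B} ✗
  i i → possible child types {O, B} ✗

I^A I^A, I^A I^B, I^A i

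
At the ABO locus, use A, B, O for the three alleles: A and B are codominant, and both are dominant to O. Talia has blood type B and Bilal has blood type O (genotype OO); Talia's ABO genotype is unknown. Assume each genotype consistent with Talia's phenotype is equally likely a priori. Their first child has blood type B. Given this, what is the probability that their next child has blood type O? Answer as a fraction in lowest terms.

Possible genotypes: Talia ∈ {BB, BO}; Bilal ∈ {OO}.
Weight each parental genotype pair by prior × P(type-B child):
  BB × OO: posterior weight 2/3; P(next child type O) = 0.
  BO × OO: posterior weight 1/3; P(next child type O) = 1/2.
Weighted sum = 1/6.

1/6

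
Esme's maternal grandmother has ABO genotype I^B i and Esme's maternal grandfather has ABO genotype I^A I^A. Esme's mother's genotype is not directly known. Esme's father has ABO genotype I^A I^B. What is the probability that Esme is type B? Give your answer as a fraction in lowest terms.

Esme's mother's ABO genotype from I^B i × I^A I^A: 1/2 I^A I^B, 1/2 I^A i.
Crossing each possibility with the father I^A I^B and summing P(type B): 1/2·1/4 + 1/2·1/4 = 1/4.

1/4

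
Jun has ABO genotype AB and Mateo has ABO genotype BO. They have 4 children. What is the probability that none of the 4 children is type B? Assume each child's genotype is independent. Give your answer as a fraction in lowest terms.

ABO cross AB × BO → 1/4 A, 1/2 B, 1/4 AB.
So P(type B) = 1/2 per child.
P(not type B) = 1/2 for one child; (1/2)^4 = 1/16.

1/16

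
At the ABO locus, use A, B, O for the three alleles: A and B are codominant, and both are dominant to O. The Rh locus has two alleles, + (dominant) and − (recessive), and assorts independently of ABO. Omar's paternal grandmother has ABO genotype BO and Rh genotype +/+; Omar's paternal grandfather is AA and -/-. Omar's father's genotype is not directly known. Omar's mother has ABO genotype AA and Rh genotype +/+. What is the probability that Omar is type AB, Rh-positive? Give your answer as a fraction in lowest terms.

Omar's father's ABO genotype from BO × AA: 1/2 AB, 1/2 AO.
Crossing each possibility with the mother AA and summing P(type AB): 1/2·1/2 + 1/2·0 = 1/4.
Similarly for Rh via the father's Rh distribution: P(Rh+) = 1.
Independent loci: 1/4 × 1 = 1/4.

1/4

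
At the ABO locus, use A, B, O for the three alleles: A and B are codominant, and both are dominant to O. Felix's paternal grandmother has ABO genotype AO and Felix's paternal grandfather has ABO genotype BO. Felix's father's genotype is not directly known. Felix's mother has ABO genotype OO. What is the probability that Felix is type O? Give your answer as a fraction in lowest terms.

Felix's father's ABO genotype from AO × BO: 1/4 AB, 1/4 AO, 1/4 BO, 1/4 OO.
Crossing each possibility with the mother OO and summing P(type O): 1/4·0 + 1/4·1/2 + 1/4·1/2 + 1/4·1 = 1/2.

1/2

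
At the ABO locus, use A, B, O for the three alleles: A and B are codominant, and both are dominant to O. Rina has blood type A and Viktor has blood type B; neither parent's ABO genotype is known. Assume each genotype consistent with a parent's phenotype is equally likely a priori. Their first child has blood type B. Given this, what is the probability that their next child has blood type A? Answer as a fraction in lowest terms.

1/12

Possible genotypes: Rina ∈ {AA, AO}; Viktor ∈ {BB, BO}.
Weight each parental genotype pair by prior × P(type-B child):
  AO × BB: posterior weight 2/3; P(next child type A) = 0.
  AO × BO: posterior weight 1/3; P(next child type A) = 1/4.
Weighted sum = 1/12.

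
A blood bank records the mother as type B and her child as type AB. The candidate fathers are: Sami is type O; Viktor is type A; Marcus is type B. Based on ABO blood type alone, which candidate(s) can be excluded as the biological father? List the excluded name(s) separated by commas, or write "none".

A candidate is excluded only if no genotype consistent with his phenotype could produce a type AB child with a type B mother.
Sami (type O): no genotype consistent with that phenotype can produce a type-AB child with a type-B mother.
Marcus (type B): no genotype consistent with that phenotype can produce a type-AB child with a type-B mother.

Sami, Marcus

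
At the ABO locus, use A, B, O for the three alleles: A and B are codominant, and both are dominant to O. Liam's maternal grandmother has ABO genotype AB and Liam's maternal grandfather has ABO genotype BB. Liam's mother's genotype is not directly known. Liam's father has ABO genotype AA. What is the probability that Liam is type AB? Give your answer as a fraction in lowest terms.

Liam's mother's ABO genotype from AB × BB: 1/2 AB, 1/2 BB.
Crossing each possibility with the father AA and summing P(type AB): 1/2·1/2 + 1/2·1 = 3/4.

3/4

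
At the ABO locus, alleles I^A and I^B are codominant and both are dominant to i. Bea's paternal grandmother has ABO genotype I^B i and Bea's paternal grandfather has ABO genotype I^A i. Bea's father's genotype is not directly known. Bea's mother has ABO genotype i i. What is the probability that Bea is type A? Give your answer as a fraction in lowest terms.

Bea's father's ABO genotype from I^B i × I^A i: 1/4 I^A I^B, 1/4 I^A i, 1/4 I^B i, 1/4 i i.
Crossing each possibility with the mother i i and summing P(type A): 1/4·1/2 + 1/4·1/2 + 1/4·0 + 1/4·0 = 1/4.

1/4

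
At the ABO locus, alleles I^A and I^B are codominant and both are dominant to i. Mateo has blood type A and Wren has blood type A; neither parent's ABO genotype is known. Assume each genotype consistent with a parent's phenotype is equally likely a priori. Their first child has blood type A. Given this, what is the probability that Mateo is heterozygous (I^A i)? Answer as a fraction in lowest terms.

Possible genotypes: Mateo ∈ {I^A I^A, I^A i}; Wren ∈ {I^A I^A, I^A i}.
Weight each parental genotype pair by prior × P(type-A child):
  I^A I^A × I^A I^A: posterior weight 4/15.
  I^A I^A × I^A i: posterior weight 4/15.
  I^A i × I^A I^A: posterior weight 4/15.
  I^A i × I^A i: posterior weight 1/5.
Sum the posterior weight over pairs where Mateo is I^A i: 7/15.

7/15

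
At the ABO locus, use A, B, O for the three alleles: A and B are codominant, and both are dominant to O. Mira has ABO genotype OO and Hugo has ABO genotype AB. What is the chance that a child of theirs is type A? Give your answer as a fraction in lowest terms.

ABO cross OO × AB → offspring phenotypes: 1/2 A, 1/2 B.
So P(type A) = 1/2.

1/2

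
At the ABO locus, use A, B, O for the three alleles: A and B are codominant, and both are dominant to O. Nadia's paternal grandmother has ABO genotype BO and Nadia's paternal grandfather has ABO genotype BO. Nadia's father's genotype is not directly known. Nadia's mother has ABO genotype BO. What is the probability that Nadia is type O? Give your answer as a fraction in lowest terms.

Nadia's father's ABO genotype from BO × BO: 1/4 BB, 1/2 BO, 1/4 OO.
Crossing each possibility with the mother BO and summing P(type O): 1/4·0 + 1/2·1/4 + 1/4·1/2 = 1/4.

1/4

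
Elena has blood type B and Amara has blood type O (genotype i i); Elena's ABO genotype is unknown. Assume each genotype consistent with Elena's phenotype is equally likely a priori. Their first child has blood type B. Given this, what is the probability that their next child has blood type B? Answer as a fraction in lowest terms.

Possible genotypes: Elena ∈ {I^B I^B, I^B i}; Amara ∈ {i i}.
Weight each parental genotype pair by prior × P(type-B child):
  I^B I^B × i i: posterior weight 2/3; P(next child type B) = 1.
  I^B i × i i: posterior weight 1/3; P(next child type B) = 1/2.
Weighted sum = 5/6.

5/6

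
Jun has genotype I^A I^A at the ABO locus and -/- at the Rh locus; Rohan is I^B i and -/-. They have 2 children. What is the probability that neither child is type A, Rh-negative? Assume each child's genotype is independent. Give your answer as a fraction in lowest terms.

ABO cross I^A I^A × I^B i → 1/2 A, 1/2 AB.
Rh cross -/- × -/- → 1 Rh-; so P(type A, Rh-negative) = 1/2 × 1 = 1/2 per child.
P(not type A, Rh-negative) = 1/2 for one child; (1/2)^2 = 1/4.

1/4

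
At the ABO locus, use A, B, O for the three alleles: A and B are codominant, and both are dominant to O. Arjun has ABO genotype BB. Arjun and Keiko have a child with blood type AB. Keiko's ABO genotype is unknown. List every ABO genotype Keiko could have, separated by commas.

For each candidate genotype of Keiko, check whether crossing it with BB can produce every observed child phenotype.
  AA → possible child types {AB} ✓
  AB → possible child types {B, AB} ✓
  AO → possible child types {B, AB} ✓
  BB → possible child types {B} ✗
  BO → possible child types {B} ✗
  OO → possible child types {B} ✗

AA, AB, AO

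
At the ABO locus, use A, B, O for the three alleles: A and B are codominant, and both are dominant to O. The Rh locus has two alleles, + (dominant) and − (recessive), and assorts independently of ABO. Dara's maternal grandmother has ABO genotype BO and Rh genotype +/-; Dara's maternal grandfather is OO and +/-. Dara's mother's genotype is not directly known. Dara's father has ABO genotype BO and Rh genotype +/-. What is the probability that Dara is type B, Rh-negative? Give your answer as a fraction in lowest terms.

Dara's mother's ABO genotype from BO × OO: 1/2 BO, 1/2 OO.
Crossing each possibility with the father BO and summing P(type B): 1/2·3/4 + 1/2·1/2 = 5/8.
Similarly for Rh via the mother's Rh distribution: P(Rh-) = 1/4.
Independent loci: 5/8 × 1/4 = 5/32.

5/32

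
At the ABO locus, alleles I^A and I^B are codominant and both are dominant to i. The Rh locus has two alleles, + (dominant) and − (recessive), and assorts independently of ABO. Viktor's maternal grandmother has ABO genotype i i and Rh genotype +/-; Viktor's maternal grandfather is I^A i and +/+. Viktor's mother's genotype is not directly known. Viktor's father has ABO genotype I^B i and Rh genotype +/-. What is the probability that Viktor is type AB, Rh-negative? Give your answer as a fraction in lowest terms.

Viktor's mother's ABO genotype from i i × I^A i: 1/2 I^A i, 1/2 i i.
Crossing each possibility with the father I^B i and summing P(type AB): 1/2·1/4 + 1/2·0 = 1/8.
Similarly for Rh via the mother's Rh distribution: P(Rh-) = 1/8.
Independent loci: 1/8 × 1/8 = 1/64.

1/64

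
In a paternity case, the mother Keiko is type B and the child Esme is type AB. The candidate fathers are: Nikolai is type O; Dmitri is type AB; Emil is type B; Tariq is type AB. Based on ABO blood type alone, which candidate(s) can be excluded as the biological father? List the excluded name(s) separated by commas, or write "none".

Nikolai, Emil

A candidate is excluded only if no genotype consistent with his phenotype could produce a type AB child with a type B mother.
Nikolai (type O): no genotype consistent with that phenotype can produce a type-AB child with a type-B mother.
Emil (type B): no genotype consistent with that phenotype can produce a type-AB child with a type-B mother.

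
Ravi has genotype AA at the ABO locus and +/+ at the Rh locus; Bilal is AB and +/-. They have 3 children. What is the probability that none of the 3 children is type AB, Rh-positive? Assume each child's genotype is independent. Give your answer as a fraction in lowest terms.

1/8

ABO cross AA × AB → 1/2 A, 1/2 AB.
Rh cross +/+ × +/- → 1 Rh+; so P(type AB, Rh-positive) = 1/2 × 1 = 1/2 per child.
P(not type AB, Rh-positive) = 1/2 for one child; (1/2)^3 = 1/8.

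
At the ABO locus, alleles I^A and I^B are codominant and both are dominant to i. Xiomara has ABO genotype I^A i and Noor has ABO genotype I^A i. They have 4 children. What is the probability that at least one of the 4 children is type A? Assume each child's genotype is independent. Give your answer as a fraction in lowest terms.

255/256

ABO cross I^A i × I^A i → 1/4 O, 3/4 A.
So P(type A) = 3/4 per child.
P(none) = (1/4)^4 = 1/256; P(at least one) = 1 − 1/256 = 255/256.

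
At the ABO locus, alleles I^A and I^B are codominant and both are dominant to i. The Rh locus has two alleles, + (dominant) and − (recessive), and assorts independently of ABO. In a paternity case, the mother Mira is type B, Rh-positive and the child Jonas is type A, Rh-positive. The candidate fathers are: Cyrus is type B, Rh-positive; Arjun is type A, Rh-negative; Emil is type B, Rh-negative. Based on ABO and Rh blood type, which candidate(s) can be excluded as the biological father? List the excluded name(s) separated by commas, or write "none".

Cyrus, Emil

A candidate is excluded only if no genotype consistent with his phenotype could produce a type A, Rh-positive child with a type B, Rh-positive mother.
Cyrus (type B, Rh+): no genotype consistent with that phenotype can produce a type-A Rh+ child with a type-B mother.
Emil (type B, Rh-): no genotype consistent with that phenotype can produce a type-A Rh+ child with a type-B mother.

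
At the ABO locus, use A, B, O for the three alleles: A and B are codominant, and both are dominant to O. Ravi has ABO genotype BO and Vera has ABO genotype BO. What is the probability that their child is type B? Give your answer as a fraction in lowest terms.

ABO cross BO × BO → offspring phenotypes: 1/4 O, 3/4 B.
So P(type B) = 3/4.

3/4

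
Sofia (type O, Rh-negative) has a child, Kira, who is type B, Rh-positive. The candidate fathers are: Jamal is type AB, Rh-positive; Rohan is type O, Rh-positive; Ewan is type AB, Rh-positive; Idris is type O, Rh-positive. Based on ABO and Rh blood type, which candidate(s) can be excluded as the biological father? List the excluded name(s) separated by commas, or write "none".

A candidate is excluded only if no genotype consistent with his phenotype could produce a type B, Rh-positive child with a type O, Rh-negative mother.
Rohan (type O, Rh+): no genotype consistent with that phenotype can produce a type-B Rh+ child with a type-O mother.
Idris (type O, Rh+): no genotype consistent with that phenotype can produce a type-B Rh+ child with a type-O mother.

Rohan, Idris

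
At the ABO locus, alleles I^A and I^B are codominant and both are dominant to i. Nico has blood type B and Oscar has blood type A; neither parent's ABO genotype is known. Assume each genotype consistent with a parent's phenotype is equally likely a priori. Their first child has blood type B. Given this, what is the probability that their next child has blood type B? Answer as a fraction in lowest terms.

Possible genotypes: Nico ∈ {I^B I^B, I^B i}; Oscar ∈ {I^A I^A, I^A i}.
Weight each parental genotype pair by prior × P(type-B child):
  I^B I^B × I^A i: posterior weight 2/3; P(next child type B) = 1/2.
  I^B i × I^A i: posterior weight 1/3; P(next child type B) = 1/4.
Weighted sum = 5/12.

5/12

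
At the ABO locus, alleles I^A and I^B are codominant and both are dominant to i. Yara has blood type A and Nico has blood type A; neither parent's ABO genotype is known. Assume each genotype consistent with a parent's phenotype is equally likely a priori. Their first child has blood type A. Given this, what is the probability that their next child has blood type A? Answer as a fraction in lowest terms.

Possible genotypes: Yara ∈ {I^A I^A, I^A i}; Nico ∈ {I^A I^A, I^A i}.
Weight each parental genotype pair by prior × P(type-A child):
  I^A I^A × I^A I^A: posterior weight 4/15; P(next child type A) = 1.
  I^A I^A × I^A i: posterior weight 4/15; P(next child type A) = 1.
  I^A i × I^A I^A: posterior weight 4/15; P(next child type A) = 1.
  I^A i × I^A i: posterior weight 1/5; P(next child type A) = 3/4.
Weighted sum = 19/20.

19/20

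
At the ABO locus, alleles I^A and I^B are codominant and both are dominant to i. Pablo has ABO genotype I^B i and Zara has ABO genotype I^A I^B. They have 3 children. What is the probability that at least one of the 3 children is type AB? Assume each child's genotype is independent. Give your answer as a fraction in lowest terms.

ABO cross I^B i × I^A I^B → 1/4 A, 1/2 B, 1/4 AB.
So P(type AB) = 1/4 per child.
P(none) = (3/4)^3 = 27/64; P(at least one) = 1 − 27/64 = 37/64.

37/64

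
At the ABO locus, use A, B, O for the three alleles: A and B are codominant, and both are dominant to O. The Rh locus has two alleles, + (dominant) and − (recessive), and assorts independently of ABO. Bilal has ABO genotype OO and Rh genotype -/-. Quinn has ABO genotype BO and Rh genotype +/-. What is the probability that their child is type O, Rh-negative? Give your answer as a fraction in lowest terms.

1/4

ABO cross OO × BO → offspring phenotypes: 1/2 O, 1/2 B.
Rh cross -/- × +/- → 1/2 Rh+, 1/2 Rh-.
Independent loci: P(type O, Rh-negative) = 1/2 × 1/2 = 1/4.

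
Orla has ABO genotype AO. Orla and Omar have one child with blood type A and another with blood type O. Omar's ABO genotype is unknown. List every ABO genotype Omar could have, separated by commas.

For each candidate genotype of Omar, check whether crossing it with AO can produce every observed child phenotype.
  AA → possible child types {A} ✗
  AB → possible child types {A, B, AB} ✗
  AO → possible child types {O, A} ✓
  BB → possible child types {B, AB} ✗
  BO → possible child types {O, A, B, AB} ✓
  OO → possible child types {O, A} ✓

AO, BO, OO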